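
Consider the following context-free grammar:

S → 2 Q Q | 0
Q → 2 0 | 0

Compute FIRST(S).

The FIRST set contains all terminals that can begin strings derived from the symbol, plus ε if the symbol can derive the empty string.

We compute FIRST(S) using the standard algorithm.
FIRST(Q) = {0, 2}
FIRST(S) = {0, 2}
Therefore, FIRST(S) = {0, 2}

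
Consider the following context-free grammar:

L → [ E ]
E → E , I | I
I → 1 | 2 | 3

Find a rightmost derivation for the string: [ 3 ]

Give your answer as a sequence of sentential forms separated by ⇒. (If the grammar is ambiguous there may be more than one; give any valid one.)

L ⇒ [ E ] ⇒ [ I ] ⇒ [ 3 ]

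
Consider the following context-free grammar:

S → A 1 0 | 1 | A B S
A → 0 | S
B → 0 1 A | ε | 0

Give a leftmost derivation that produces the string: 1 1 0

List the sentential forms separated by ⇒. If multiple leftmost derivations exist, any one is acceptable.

S ⇒ A 1 0 ⇒ S 1 0 ⇒ 1 1 0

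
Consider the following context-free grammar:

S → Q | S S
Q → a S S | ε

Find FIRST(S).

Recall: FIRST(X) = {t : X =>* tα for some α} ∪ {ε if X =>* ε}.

We compute FIRST(S) using the standard algorithm.
FIRST(Q) = {a, ε}
FIRST(S) = {a, ε}
Therefore, FIRST(S) = {a, ε}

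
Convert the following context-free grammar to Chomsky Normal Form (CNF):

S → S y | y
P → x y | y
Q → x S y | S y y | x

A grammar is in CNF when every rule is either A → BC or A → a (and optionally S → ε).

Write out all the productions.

TY → y; S → y; TX → x; P → y; Q → x; S → S TY; P → TX TY; Q → TX X0; X0 → S TY; Q → S X1; X1 → TY TY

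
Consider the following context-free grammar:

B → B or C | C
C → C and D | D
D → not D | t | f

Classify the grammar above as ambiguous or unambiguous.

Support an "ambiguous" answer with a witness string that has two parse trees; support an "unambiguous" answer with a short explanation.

Unambiguous - every string in the language has a unique parse tree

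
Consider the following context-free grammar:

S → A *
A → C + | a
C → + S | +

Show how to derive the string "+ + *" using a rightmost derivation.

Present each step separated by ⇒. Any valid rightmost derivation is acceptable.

S ⇒ A * ⇒ C + * ⇒ + + *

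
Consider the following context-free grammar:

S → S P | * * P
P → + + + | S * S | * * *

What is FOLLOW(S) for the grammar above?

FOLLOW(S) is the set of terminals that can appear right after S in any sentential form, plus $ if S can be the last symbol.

We compute FOLLOW(S) using the standard algorithm.
FOLLOW(S) starts with {$}.
FIRST(P) = {*, +}
FIRST(S) = {*}
FOLLOW(P) = {$, *, +}
FOLLOW(S) = {$, *, +}
Therefore, FOLLOW(S) = {$, *, +}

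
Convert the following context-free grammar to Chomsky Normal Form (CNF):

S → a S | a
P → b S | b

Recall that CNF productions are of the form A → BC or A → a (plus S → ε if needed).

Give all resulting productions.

TA → a; S → a; TB → b; P → b; S → TA S; P → TB S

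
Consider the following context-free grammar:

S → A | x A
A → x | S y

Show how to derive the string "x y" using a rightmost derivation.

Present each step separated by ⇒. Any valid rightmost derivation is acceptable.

S ⇒ A ⇒ S y ⇒ A y ⇒ x y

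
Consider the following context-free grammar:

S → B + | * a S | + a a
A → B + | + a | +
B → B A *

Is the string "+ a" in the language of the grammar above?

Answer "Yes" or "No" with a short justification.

No - no valid derivation exists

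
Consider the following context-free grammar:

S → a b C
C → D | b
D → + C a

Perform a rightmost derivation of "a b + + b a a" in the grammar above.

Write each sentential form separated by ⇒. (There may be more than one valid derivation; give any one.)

S ⇒ a b C ⇒ a b D ⇒ a b + C a ⇒ a b + D a ⇒ a b + + C a a ⇒ a b + + b a a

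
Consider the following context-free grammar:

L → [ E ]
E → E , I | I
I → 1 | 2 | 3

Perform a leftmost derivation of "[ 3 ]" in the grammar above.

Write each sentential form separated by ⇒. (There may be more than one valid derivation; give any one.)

L ⇒ [ E ] ⇒ [ I ] ⇒ [ 3 ]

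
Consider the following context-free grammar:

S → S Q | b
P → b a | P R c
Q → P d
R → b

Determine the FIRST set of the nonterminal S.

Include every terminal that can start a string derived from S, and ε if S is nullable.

We compute FIRST(S) using the standard algorithm.
FIRST(P) = {b}
FIRST(Q) = {b}
FIRST(R) = {b}
FIRST(S) = {b}
Therefore, FIRST(S) = {b}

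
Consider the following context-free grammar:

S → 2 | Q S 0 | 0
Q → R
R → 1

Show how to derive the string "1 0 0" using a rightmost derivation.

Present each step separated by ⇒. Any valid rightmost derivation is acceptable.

S ⇒ Q S 0 ⇒ Q 0 0 ⇒ R 0 0 ⇒ 1 0 0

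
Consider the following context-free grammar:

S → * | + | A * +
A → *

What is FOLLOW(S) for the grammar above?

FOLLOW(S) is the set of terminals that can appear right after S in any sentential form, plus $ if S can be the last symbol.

We compute FOLLOW(S) using the standard algorithm.
FOLLOW(S) starts with {$}.
FIRST(A) = {*}
FIRST(S) = {*, +}
FOLLOW(A) = {*}
FOLLOW(S) = {$}
Therefore, FOLLOW(S) = {$}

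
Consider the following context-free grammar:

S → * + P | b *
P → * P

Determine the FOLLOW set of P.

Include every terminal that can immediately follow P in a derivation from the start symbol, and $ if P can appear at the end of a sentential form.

We compute FOLLOW(P) using the standard algorithm.
FOLLOW(S) starts with {$}.
FIRST(P) = {*}
FIRST(S) = {*, b}
FOLLOW(P) = {$}
FOLLOW(S) = {$}
Therefore, FOLLOW(P) = {$}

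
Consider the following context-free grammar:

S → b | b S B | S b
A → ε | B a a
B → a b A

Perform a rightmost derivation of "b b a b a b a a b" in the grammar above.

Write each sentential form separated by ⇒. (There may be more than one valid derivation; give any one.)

S ⇒ S b ⇒ b S B b ⇒ b S a b A b ⇒ b S a b B a a b ⇒ b S a b a b A a a b ⇒ b S a b a b a a b ⇒ b b a b a b a a b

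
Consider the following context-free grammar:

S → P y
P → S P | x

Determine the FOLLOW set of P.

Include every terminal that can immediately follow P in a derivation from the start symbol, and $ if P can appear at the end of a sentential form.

We compute FOLLOW(P) using the standard algorithm.
FOLLOW(S) starts with {$}.
FIRST(P) = {x}
FIRST(S) = {x}
FOLLOW(P) = {y}
FOLLOW(S) = {$, x}
Therefore, FOLLOW(P) = {y}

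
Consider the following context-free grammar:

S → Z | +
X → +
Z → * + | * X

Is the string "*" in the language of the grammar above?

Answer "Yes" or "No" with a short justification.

No - no valid derivation exists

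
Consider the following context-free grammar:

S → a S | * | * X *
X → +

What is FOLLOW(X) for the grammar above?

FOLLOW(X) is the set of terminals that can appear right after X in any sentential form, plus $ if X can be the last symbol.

We compute FOLLOW(X) using the standard algorithm.
FOLLOW(S) starts with {$}.
FIRST(S) = {*, a}
FIRST(X) = {+}
FOLLOW(S) = {$}
FOLLOW(X) = {*}
Therefore, FOLLOW(X) = {*}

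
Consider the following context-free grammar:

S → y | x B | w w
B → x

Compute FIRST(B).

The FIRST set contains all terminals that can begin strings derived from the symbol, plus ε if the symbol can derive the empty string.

We compute FIRST(B) using the standard algorithm.
FIRST(B) = {x}
FIRST(S) = {w, x, y}
Therefore, FIRST(B) = {x}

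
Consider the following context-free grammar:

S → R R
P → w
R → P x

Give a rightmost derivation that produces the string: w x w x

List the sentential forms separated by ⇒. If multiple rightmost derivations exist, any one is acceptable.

S ⇒ R R ⇒ R P x ⇒ R w x ⇒ P x w x ⇒ w x w x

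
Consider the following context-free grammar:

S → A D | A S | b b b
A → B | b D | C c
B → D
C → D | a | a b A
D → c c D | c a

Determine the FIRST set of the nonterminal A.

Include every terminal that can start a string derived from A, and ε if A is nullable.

We compute FIRST(A) using the standard algorithm.
FIRST(A) = {a, b, c}
FIRST(B) = {c}
FIRST(C) = {a, c}
FIRST(D) = {c}
FIRST(S) = {a, b, c}
Therefore, FIRST(A) = {a, b, c}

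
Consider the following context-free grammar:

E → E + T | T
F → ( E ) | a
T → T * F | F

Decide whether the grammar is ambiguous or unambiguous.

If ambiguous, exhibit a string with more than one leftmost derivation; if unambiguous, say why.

Unambiguous - every string in the language has a unique leftmost derivation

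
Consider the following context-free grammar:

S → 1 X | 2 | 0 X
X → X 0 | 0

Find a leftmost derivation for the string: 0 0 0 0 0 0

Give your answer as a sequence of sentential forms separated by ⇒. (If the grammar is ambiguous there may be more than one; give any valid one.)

S ⇒ 0 X ⇒ 0 X 0 ⇒ 0 X 0 0 ⇒ 0 X 0 0 0 ⇒ 0 X 0 0 0 0 ⇒ 0 0 0 0 0 0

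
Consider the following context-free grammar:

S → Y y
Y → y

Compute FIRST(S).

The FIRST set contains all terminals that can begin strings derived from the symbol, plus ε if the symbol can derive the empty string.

We compute FIRST(S) using the standard algorithm.
FIRST(S) = {y}
FIRST(Y) = {y}
Therefore, FIRST(S) = {y}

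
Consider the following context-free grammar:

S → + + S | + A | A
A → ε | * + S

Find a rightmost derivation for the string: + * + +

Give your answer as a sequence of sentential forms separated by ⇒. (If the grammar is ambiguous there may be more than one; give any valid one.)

S ⇒ + A ⇒ + * + S ⇒ + * + + A ⇒ + * + +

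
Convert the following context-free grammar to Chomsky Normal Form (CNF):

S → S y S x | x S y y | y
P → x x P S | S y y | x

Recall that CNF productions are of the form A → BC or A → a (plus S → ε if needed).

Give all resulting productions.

TY → y; TX → x; S → y; P → x; S → S X0; X0 → TY X1; X1 → S TX; S → TX X2; X2 → S X3; X3 → TY TY; P → TX X4; X4 → TX X5; X5 → P S; P → S X6; X6 → TY TY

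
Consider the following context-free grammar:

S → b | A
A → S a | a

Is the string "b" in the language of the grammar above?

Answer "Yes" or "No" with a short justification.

Yes - a valid derivation exists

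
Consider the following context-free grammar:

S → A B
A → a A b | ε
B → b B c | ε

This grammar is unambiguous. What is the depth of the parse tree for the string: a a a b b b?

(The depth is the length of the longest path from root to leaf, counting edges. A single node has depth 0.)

5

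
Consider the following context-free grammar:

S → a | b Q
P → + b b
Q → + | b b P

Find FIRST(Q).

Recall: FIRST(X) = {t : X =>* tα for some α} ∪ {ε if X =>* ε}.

We compute FIRST(Q) using the standard algorithm.
FIRST(P) = {+}
FIRST(Q) = {+, b}
FIRST(S) = {a, b}
Therefore, FIRST(Q) = {+, b}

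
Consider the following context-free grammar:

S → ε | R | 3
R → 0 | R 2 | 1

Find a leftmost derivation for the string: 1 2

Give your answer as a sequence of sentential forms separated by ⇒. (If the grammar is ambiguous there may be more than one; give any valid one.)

S ⇒ R ⇒ R 2 ⇒ 1 2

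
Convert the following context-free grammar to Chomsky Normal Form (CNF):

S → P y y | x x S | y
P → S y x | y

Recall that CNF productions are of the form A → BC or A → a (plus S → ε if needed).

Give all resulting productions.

TY → y; TX → x; S → y; P → y; S → P X0; X0 → TY TY; S → TX X1; X1 → TX S; P → S X2; X2 → TY TX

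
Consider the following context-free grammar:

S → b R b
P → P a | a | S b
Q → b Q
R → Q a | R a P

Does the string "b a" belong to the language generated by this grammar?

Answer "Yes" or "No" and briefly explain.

No - no valid derivation exists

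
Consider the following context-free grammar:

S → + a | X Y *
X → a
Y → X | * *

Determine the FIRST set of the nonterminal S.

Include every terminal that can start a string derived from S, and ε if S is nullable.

We compute FIRST(S) using the standard algorithm.
FIRST(S) = {+, a}
FIRST(X) = {a}
FIRST(Y) = {*, a}
Therefore, FIRST(S) = {+, a}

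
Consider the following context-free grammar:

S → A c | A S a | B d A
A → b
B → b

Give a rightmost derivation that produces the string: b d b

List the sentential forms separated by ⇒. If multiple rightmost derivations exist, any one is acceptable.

S ⇒ B d A ⇒ B d b ⇒ b d b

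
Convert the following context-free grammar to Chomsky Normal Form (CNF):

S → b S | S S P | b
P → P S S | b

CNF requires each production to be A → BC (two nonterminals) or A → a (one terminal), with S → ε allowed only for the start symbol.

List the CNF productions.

TB → b; S → b; P → b; S → TB S; S → S X0; X0 → S P; P → P X1; X1 → S S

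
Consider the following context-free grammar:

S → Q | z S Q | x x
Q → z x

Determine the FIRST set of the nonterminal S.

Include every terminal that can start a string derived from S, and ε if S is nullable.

We compute FIRST(S) using the standard algorithm.
FIRST(Q) = {z}
FIRST(S) = {x, z}
Therefore, FIRST(S) = {x, z}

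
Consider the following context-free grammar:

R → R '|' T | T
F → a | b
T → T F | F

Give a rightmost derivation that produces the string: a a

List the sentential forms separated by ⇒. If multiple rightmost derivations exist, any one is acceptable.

R ⇒ T ⇒ T F ⇒ T a ⇒ F a ⇒ a a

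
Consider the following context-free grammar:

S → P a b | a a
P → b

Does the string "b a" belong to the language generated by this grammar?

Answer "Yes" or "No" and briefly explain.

No - no valid derivation exists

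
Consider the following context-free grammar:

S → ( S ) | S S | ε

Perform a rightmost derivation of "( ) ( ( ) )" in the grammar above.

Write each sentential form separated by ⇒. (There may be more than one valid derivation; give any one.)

S ⇒ S S ⇒ S ( S ) ⇒ S ( ( S ) ) ⇒ S ( ( ) ) ⇒ ( S ) ( ( ) ) ⇒ ( ) ( ( ) )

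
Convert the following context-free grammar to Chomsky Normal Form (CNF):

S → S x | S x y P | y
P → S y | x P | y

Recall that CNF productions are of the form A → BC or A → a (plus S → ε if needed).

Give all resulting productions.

TX → x; TY → y; S → y; P → y; S → S TX; S → S X0; X0 → TX X1; X1 → TY P; P → S TY; P → TX P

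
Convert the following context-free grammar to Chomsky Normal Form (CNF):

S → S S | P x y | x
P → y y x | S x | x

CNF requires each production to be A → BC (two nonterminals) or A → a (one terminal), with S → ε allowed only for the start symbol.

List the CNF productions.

TX → x; TY → y; S → x; P → x; S → S S; S → P X0; X0 → TX TY; P → TY X1; X1 → TY TX; P → S TX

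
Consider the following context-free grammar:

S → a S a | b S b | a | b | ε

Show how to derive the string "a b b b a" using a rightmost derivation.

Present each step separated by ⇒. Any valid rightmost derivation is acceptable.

S ⇒ a S a ⇒ a b S b a ⇒ a b b b a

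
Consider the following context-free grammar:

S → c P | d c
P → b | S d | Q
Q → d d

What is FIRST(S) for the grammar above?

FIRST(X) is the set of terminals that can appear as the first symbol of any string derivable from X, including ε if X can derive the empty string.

We compute FIRST(S) using the standard algorithm.
FIRST(P) = {b, c, d}
FIRST(Q) = {d}
FIRST(S) = {c, d}
Therefore, FIRST(S) = {c, d}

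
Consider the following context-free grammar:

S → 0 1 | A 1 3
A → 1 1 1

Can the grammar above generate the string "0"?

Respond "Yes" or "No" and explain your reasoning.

No - no valid derivation exists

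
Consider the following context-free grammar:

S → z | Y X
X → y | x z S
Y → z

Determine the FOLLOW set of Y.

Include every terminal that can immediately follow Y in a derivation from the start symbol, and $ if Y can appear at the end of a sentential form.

We compute FOLLOW(Y) using the standard algorithm.
FOLLOW(S) starts with {$}.
FIRST(S) = {z}
FIRST(X) = {x, y}
FIRST(Y) = {z}
FOLLOW(S) = {$}
FOLLOW(X) = {$}
FOLLOW(Y) = {x, y}
Therefore, FOLLOW(Y) = {x, y}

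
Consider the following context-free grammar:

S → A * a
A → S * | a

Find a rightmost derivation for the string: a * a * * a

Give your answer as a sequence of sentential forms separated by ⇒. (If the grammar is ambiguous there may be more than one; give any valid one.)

S ⇒ A * a ⇒ S * * a ⇒ A * a * * a ⇒ a * a * * a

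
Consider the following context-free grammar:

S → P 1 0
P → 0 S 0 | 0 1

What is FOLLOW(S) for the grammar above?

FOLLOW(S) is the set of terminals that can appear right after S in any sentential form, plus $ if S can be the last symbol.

We compute FOLLOW(S) using the standard algorithm.
FOLLOW(S) starts with {$}.
FIRST(P) = {0}
FIRST(S) = {0}
FOLLOW(P) = {1}
FOLLOW(S) = {$, 0}
Therefore, FOLLOW(S) = {$, 0}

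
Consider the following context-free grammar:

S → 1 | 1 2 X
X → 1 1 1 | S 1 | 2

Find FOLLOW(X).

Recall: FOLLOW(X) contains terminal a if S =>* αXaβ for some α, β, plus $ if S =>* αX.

We compute FOLLOW(X) using the standard algorithm.
FOLLOW(S) starts with {$}.
FIRST(S) = {1}
FIRST(X) = {1, 2}
FOLLOW(S) = {$, 1}
FOLLOW(X) = {$, 1}
Therefore, FOLLOW(X) = {$, 1}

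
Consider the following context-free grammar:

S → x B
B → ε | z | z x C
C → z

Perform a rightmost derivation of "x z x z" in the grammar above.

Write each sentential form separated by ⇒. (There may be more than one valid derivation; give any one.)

S ⇒ x B ⇒ x z x C ⇒ x z x z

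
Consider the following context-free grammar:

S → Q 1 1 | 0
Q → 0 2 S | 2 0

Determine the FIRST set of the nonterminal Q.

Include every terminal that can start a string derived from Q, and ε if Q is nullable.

We compute FIRST(Q) using the standard algorithm.
FIRST(Q) = {0, 2}
FIRST(S) = {0, 2}
Therefore, FIRST(Q) = {0, 2}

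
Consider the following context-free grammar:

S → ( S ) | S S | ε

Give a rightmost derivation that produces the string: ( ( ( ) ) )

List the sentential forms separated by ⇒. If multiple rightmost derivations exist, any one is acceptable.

S ⇒ ( S ) ⇒ ( ( S ) ) ⇒ ( ( ( S ) ) ) ⇒ ( ( ( ) ) )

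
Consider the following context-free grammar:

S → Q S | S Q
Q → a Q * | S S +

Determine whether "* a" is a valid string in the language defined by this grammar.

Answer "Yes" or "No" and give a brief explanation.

No - no valid derivation exists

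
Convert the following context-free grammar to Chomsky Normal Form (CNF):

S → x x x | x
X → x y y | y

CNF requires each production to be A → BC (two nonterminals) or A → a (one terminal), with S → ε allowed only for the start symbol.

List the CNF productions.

TX → x; S → x; TY → y; X → y; S → TX X0; X0 → TX TX; X → TX X1; X1 → TY TY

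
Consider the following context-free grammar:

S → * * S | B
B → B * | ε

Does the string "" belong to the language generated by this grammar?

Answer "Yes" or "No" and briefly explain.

Yes - a valid derivation exists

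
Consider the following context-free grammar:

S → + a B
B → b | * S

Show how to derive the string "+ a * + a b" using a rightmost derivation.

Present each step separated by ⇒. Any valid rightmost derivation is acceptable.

S ⇒ + a B ⇒ + a * S ⇒ + a * + a B ⇒ + a * + a b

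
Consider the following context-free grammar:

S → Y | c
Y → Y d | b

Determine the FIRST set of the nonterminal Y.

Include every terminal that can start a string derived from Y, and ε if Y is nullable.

We compute FIRST(Y) using the standard algorithm.
FIRST(S) = {b, c}
FIRST(Y) = {b}
Therefore, FIRST(Y) = {b}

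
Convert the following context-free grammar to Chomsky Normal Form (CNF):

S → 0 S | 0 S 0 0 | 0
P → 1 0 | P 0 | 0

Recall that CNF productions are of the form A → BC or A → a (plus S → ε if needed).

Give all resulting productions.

T0 → 0; S → 0; T1 → 1; P → 0; S → T0 S; S → T0 X0; X0 → S X1; X1 → T0 T0; P → T1 T0; P → P T0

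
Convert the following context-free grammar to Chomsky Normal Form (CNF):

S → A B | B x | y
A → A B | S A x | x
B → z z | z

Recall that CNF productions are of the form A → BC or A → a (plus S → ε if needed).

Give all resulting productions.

TX → x; S → y; A → x; TZ → z; B → z; S → A B; S → B TX; A → A B; A → S X0; X0 → A TX; B → TZ TZ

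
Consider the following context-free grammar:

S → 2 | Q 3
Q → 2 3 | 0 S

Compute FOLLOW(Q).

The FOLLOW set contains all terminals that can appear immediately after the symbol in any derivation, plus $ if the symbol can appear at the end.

We compute FOLLOW(Q) using the standard algorithm.
FOLLOW(S) starts with {$}.
FIRST(Q) = {0, 2}
FIRST(S) = {0, 2}
FOLLOW(Q) = {3}
FOLLOW(S) = {$, 3}
Therefore, FOLLOW(Q) = {3}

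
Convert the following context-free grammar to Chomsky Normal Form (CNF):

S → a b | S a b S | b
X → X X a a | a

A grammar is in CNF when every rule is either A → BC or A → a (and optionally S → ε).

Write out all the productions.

TA → a; TB → b; S → b; X → a; S → TA TB; S → S X0; X0 → TA X1; X1 → TB S; X → X X2; X2 → X X3; X3 → TA TA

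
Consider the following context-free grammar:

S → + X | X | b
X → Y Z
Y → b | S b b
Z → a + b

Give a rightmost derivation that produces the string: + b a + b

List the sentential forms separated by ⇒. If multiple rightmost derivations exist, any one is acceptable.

S ⇒ + X ⇒ + Y Z ⇒ + Y a + b ⇒ + b a + b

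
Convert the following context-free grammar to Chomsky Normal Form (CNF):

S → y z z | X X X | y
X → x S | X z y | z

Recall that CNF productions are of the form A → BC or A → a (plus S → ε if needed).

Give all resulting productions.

TY → y; TZ → z; S → y; TX → x; X → z; S → TY X0; X0 → TZ TZ; S → X X1; X1 → X X; X → TX S; X → X X2; X2 → TZ TY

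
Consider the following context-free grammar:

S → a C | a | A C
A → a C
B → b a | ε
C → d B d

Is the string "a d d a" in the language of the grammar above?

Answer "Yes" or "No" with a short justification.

No - no valid derivation exists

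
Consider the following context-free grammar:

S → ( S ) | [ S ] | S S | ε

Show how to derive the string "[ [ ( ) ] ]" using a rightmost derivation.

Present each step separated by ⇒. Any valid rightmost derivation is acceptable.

S ⇒ [ S ] ⇒ [ [ S ] ] ⇒ [ [ ( S ) ] ] ⇒ [ [ ( ) ] ]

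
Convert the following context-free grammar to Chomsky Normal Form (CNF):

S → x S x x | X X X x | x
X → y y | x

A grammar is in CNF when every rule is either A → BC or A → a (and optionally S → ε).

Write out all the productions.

TX → x; S → x; TY → y; X → x; S → TX X0; X0 → S X1; X1 → TX TX; S → X X2; X2 → X X3; X3 → X TX; X → TY TY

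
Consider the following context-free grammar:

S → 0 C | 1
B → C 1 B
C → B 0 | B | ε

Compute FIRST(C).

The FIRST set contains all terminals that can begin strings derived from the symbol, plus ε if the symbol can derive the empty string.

We compute FIRST(C) using the standard algorithm.
FIRST(B) = {1}
FIRST(C) = {1, ε}
FIRST(S) = {0, 1}
Therefore, FIRST(C) = {1, ε}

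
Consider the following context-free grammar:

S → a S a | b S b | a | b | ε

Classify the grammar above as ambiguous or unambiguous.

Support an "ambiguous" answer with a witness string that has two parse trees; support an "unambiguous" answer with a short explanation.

Unambiguous - every string in the language has a unique parse tree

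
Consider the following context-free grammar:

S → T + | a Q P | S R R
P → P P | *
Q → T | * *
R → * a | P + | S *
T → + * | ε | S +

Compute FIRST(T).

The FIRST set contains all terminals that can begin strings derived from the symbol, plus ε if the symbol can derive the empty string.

We compute FIRST(T) using the standard algorithm.
FIRST(P) = {*}
FIRST(Q) = {*, +, a, ε}
FIRST(R) = {*, +, a}
FIRST(S) = {+, a}
FIRST(T) = {+, a, ε}
Therefore, FIRST(T) = {+, a, ε}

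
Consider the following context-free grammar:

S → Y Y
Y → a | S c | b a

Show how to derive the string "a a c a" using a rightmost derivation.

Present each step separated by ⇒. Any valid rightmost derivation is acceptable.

S ⇒ Y Y ⇒ Y a ⇒ S c a ⇒ Y Y c a ⇒ Y a c a ⇒ a a c a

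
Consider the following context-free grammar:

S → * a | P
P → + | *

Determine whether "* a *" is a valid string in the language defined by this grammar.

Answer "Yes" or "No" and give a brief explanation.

No - no valid derivation exists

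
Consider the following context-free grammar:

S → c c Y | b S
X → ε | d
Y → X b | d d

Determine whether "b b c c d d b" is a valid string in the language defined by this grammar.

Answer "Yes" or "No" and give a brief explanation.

No - no valid derivation exists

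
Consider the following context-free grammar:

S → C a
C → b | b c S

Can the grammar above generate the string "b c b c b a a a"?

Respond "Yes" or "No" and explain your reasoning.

Yes - a valid derivation exists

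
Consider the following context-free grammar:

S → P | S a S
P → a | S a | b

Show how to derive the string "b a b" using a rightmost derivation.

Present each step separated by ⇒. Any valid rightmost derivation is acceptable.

S ⇒ S a S ⇒ S a P ⇒ S a b ⇒ P a b ⇒ b a b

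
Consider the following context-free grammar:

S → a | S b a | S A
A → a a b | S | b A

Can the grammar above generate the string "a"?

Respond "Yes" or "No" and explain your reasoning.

Yes - a valid derivation exists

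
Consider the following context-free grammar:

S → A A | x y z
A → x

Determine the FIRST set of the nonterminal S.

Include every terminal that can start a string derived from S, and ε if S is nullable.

We compute FIRST(S) using the standard algorithm.
FIRST(A) = {x}
FIRST(S) = {x}
Therefore, FIRST(S) = {x}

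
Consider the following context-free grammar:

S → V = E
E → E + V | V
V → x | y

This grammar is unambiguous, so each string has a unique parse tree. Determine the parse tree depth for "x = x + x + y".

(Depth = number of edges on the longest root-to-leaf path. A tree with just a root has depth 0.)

5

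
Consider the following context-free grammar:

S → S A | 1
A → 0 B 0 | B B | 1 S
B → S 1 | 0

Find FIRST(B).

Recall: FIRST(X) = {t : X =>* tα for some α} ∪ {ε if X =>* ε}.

We compute FIRST(B) using the standard algorithm.
FIRST(A) = {0, 1}
FIRST(B) = {0, 1}
FIRST(S) = {1}
Therefore, FIRST(B) = {0, 1}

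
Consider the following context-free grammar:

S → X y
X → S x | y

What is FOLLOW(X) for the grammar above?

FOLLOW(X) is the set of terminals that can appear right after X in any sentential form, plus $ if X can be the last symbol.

We compute FOLLOW(X) using the standard algorithm.
FOLLOW(S) starts with {$}.
FIRST(S) = {y}
FIRST(X) = {y}
FOLLOW(S) = {$, x}
FOLLOW(X) = {y}
Therefore, FOLLOW(X) = {y}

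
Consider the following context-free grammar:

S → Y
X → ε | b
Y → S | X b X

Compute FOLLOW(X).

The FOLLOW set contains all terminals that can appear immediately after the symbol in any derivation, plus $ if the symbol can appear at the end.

We compute FOLLOW(X) using the standard algorithm.
FOLLOW(S) starts with {$}.
FIRST(S) = {b}
FIRST(X) = {b, ε}
FIRST(Y) = {b}
FOLLOW(S) = {$}
FOLLOW(X) = {$, b}
FOLLOW(Y) = {$}
Therefore, FOLLOW(X) = {$, b}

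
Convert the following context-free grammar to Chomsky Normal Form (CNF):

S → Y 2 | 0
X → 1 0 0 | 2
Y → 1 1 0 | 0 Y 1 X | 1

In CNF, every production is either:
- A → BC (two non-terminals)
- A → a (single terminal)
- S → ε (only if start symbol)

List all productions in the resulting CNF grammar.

T2 → 2; S → 0; T1 → 1; T0 → 0; X → 2; Y → 1; S → Y T2; X → T1 X0; X0 → T0 T0; Y → T1 X1; X1 → T1 T0; Y → T0 X2; X2 → Y X3; X3 → T1 X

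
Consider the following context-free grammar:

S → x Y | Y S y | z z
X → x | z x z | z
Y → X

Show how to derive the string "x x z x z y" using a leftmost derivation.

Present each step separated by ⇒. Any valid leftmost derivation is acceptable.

S ⇒ Y S y ⇒ X S y ⇒ x S y ⇒ x x Y y ⇒ x x X y ⇒ x x z x z y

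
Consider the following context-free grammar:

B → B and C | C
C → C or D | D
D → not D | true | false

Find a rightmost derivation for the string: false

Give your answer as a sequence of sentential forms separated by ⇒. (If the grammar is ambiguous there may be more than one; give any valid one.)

B ⇒ C ⇒ D ⇒ false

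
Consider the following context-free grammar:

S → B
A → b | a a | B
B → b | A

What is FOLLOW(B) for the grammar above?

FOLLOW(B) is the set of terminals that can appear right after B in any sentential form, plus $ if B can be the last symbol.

We compute FOLLOW(B) using the standard algorithm.
FOLLOW(S) starts with {$}.
FIRST(A) = {a, b}
FIRST(B) = {a, b}
FIRST(S) = {a, b}
FOLLOW(A) = {$}
FOLLOW(B) = {$}
FOLLOW(S) = {$}
Therefore, FOLLOW(B) = {$}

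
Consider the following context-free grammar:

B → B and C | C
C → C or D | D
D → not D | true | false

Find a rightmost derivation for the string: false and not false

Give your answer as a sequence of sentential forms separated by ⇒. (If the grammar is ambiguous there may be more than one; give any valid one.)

B ⇒ B and C ⇒ B and D ⇒ B and not D ⇒ B and not false ⇒ C and not false ⇒ D and not false ⇒ false and not false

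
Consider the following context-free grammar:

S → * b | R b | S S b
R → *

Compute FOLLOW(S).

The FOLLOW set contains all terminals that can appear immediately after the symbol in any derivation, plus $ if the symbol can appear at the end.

We compute FOLLOW(S) using the standard algorithm.
FOLLOW(S) starts with {$}.
FIRST(R) = {*}
FIRST(S) = {*}
FOLLOW(R) = {b}
FOLLOW(S) = {$, *, b}
Therefore, FOLLOW(S) = {$, *, b}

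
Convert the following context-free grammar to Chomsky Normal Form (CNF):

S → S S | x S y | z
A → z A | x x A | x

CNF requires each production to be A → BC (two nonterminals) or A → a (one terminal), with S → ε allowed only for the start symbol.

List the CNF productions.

TX → x; TY → y; S → z; TZ → z; A → x; S → S S; S → TX X0; X0 → S TY; A → TZ A; A → TX X1; X1 → TX A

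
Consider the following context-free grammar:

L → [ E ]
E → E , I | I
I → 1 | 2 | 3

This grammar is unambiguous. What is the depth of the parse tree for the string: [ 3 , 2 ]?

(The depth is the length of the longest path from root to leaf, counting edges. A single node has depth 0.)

4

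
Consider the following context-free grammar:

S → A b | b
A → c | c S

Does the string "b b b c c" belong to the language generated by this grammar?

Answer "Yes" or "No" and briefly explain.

No - no valid derivation exists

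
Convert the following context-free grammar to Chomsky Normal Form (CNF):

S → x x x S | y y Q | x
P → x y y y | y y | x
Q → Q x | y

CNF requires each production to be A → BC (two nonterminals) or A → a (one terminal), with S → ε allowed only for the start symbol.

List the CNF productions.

TX → x; TY → y; S → x; P → x; Q → y; S → TX X0; X0 → TX X1; X1 → TX S; S → TY X2; X2 → TY Q; P → TX X3; X3 → TY X4; X4 → TY TY; P → TY TY; Q → Q TX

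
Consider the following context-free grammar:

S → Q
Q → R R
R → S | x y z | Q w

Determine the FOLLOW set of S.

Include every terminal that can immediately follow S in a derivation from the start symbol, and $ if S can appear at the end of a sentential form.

We compute FOLLOW(S) using the standard algorithm.
FOLLOW(S) starts with {$}.
FIRST(Q) = {x}
FIRST(R) = {x}
FIRST(S) = {x}
FOLLOW(Q) = {$, w, x}
FOLLOW(R) = {$, w, x}
FOLLOW(S) = {$, w, x}
Therefore, FOLLOW(S) = {$, w, x}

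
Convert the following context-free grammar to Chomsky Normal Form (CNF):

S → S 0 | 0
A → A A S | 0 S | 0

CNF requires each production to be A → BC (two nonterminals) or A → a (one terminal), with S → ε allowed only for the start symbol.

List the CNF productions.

T0 → 0; S → 0; A → 0; S → S T0; A → A X0; X0 → A S; A → T0 S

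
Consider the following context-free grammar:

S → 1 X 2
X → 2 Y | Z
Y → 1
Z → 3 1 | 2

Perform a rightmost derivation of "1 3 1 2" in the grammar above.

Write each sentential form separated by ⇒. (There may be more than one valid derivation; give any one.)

S ⇒ 1 X 2 ⇒ 1 Z 2 ⇒ 1 3 1 2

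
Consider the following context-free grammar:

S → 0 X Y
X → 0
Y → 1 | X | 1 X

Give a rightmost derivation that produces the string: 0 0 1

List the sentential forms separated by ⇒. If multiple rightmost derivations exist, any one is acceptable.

S ⇒ 0 X Y ⇒ 0 X 1 ⇒ 0 0 1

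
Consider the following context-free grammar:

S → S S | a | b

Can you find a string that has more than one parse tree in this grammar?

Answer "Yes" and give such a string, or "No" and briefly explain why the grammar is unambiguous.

Yes - the string 'a b b b a' has two distinct parse trees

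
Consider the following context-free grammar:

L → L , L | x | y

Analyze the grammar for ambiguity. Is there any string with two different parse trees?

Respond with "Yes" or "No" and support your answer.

Yes - the string 'y , x , y , y , x , x' has two distinct parse trees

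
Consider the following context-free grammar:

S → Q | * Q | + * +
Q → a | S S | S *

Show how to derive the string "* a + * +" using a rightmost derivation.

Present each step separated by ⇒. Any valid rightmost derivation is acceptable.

S ⇒ Q ⇒ S S ⇒ S + * + ⇒ * Q + * + ⇒ * a + * +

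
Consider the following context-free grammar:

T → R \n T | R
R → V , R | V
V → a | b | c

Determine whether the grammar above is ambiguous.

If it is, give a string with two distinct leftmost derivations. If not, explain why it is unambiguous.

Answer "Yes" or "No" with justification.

No - the grammar is unambiguous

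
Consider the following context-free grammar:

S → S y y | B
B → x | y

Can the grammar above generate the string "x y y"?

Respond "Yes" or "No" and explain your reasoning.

Yes - a valid derivation exists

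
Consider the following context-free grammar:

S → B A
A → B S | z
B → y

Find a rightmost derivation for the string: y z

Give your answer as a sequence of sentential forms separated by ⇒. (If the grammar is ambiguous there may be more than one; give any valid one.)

S ⇒ B A ⇒ B z ⇒ y z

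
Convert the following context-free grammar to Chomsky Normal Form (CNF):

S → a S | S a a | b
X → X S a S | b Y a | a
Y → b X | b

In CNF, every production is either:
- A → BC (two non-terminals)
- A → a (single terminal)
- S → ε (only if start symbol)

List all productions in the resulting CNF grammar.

TA → a; S → b; TB → b; X → a; Y → b; S → TA S; S → S X0; X0 → TA TA; X → X X1; X1 → S X2; X2 → TA S; X → TB X3; X3 → Y TA; Y → TB X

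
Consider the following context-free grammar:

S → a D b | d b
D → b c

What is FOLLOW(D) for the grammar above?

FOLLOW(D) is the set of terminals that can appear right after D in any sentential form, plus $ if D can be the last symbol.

We compute FOLLOW(D) using the standard algorithm.
FOLLOW(S) starts with {$}.
FIRST(D) = {b}
FIRST(S) = {a, d}
FOLLOW(D) = {b}
FOLLOW(S) = {$}
Therefore, FOLLOW(D) = {b}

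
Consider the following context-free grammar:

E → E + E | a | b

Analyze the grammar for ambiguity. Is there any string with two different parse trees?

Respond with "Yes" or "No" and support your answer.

Yes - the string 'b + b + b + b' has two distinct parse trees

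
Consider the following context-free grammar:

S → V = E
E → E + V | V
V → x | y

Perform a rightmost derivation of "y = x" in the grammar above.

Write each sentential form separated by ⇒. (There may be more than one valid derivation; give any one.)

S ⇒ V = E ⇒ V = V ⇒ V = x ⇒ y = x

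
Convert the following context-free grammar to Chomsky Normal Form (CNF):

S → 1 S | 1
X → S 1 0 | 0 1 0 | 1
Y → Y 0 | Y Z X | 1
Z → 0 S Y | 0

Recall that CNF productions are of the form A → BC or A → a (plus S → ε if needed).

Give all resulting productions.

T1 → 1; S → 1; T0 → 0; X → 1; Y → 1; Z → 0; S → T1 S; X → S X0; X0 → T1 T0; X → T0 X1; X1 → T1 T0; Y → Y T0; Y → Y X2; X2 → Z X; Z → T0 X3; X3 → S Y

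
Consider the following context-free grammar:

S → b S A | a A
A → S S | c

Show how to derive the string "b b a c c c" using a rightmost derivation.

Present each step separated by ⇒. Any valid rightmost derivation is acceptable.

S ⇒ b S A ⇒ b S c ⇒ b b S A c ⇒ b b S c c ⇒ b b a A c c ⇒ b b a c c c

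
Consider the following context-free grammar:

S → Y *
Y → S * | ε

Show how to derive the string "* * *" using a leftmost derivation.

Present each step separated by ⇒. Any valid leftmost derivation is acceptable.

S ⇒ Y * ⇒ S * * ⇒ Y * * * ⇒ * * *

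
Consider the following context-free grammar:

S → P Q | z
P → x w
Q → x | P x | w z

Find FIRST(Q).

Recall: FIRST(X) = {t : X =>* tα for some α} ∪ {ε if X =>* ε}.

We compute FIRST(Q) using the standard algorithm.
FIRST(P) = {x}
FIRST(Q) = {w, x}
FIRST(S) = {x, z}
Therefore, FIRST(Q) = {w, x}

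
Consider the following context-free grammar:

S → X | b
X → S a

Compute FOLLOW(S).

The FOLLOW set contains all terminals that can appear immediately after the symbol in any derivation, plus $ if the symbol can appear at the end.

We compute FOLLOW(S) using the standard algorithm.
FOLLOW(S) starts with {$}.
FIRST(S) = {b}
FIRST(X) = {b}
FOLLOW(S) = {$, a}
FOLLOW(X) = {$, a}
Therefore, FOLLOW(S) = {$, a}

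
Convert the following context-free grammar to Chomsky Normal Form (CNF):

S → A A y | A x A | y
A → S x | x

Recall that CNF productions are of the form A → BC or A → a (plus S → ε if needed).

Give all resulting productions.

TY → y; TX → x; S → y; A → x; S → A X0; X0 → A TY; S → A X1; X1 → TX A; A → S TX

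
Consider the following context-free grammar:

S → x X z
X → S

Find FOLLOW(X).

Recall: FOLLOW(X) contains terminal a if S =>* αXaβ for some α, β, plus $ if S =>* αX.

We compute FOLLOW(X) using the standard algorithm.
FOLLOW(S) starts with {$}.
FIRST(S) = {x}
FIRST(X) = {x}
FOLLOW(S) = {$, z}
FOLLOW(X) = {z}
Therefore, FOLLOW(X) = {z}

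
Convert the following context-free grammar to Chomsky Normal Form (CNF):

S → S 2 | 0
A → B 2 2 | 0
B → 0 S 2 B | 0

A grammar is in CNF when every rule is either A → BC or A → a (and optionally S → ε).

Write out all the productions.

T2 → 2; S → 0; A → 0; T0 → 0; B → 0; S → S T2; A → B X0; X0 → T2 T2; B → T0 X1; X1 → S X2; X2 → T2 B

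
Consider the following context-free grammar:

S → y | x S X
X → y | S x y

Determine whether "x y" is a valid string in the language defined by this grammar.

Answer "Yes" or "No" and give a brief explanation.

No - no valid derivation exists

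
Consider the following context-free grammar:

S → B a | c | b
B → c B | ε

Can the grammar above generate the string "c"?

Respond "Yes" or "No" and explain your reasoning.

Yes - a valid derivation exists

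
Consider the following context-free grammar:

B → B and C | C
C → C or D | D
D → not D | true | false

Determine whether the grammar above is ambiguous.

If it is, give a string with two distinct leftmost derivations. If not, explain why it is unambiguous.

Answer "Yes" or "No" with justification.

No - the grammar is unambiguous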